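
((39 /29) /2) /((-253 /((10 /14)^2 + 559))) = -23244 /15631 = -1.49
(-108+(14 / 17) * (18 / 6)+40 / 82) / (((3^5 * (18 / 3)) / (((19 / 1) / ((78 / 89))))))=-61902437 / 39632814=-1.56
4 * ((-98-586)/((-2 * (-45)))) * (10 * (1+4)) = -1520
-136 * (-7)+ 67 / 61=58139 / 61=953.10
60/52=1.15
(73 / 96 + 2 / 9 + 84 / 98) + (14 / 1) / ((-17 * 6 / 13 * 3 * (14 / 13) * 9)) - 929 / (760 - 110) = 35004329 / 100245600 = 0.35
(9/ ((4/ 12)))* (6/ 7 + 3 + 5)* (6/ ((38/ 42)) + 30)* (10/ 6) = 1941840/ 133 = 14600.30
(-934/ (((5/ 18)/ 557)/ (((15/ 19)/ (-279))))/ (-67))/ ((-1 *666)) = 520238/ 4380393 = 0.12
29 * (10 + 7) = 493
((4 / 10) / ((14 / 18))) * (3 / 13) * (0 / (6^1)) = 0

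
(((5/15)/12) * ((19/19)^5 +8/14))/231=1/5292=0.00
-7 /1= -7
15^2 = 225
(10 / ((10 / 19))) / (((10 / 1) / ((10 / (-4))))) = -19 / 4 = -4.75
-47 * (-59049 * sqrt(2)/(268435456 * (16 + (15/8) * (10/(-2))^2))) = 2775303 * sqrt(2)/16877879296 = 0.00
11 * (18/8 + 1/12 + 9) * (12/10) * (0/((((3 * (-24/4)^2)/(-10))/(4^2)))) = 0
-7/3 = -2.33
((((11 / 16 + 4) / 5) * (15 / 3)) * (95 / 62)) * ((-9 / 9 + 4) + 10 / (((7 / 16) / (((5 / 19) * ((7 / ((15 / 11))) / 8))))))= 48875 / 992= 49.27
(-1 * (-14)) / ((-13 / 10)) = -140 / 13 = -10.77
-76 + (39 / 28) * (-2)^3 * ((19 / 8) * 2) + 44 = -1189 / 14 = -84.93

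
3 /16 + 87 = 1395 /16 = 87.19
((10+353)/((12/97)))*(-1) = -11737/4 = -2934.25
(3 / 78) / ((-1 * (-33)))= 1 / 858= 0.00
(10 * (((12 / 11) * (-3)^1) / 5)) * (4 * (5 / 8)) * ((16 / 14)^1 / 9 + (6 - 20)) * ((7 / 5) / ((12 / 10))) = 8740 / 33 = 264.85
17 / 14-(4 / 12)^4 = 1363 / 1134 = 1.20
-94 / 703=-0.13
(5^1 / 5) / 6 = 1 / 6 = 0.17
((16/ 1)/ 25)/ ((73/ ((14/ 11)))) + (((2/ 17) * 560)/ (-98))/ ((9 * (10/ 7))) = -126328/ 3071475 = -0.04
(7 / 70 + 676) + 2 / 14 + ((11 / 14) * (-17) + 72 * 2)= 28241 / 35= 806.89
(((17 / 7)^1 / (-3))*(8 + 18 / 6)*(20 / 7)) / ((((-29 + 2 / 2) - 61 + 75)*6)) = 935 / 3087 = 0.30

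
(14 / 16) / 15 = 7 / 120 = 0.06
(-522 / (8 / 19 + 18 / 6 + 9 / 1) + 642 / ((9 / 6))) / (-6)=-45545 / 708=-64.33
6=6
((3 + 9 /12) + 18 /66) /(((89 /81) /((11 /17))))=14337 /6052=2.37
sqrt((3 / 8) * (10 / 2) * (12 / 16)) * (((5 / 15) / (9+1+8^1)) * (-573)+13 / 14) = -305 * sqrt(10) / 84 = -11.48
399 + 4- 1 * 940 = -537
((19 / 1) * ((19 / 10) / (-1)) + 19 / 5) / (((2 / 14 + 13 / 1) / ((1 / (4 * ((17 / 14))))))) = -931 / 1840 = -0.51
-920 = -920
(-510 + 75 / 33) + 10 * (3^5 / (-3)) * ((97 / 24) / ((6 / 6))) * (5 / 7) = -876605 / 308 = -2846.12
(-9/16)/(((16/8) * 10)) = -9/320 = -0.03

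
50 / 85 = 10 / 17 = 0.59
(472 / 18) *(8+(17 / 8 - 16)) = -154.06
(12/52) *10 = 30/13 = 2.31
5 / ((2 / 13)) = 32.50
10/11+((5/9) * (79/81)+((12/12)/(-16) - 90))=-11369219/128304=-88.61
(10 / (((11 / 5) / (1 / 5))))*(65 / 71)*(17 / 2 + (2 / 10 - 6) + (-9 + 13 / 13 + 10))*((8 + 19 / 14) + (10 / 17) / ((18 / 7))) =62728315 / 1672902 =37.50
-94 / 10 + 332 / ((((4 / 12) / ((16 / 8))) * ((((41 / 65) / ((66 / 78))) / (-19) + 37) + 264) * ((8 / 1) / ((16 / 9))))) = -7.93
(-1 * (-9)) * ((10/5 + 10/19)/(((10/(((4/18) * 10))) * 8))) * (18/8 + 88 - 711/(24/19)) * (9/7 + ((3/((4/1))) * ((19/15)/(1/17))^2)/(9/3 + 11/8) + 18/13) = -557932121/22750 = -24524.49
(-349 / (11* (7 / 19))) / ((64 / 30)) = -99465 / 2464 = -40.37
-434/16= -217/8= -27.12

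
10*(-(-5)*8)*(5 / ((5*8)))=50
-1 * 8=-8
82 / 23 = 3.57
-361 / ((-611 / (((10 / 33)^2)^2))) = 0.00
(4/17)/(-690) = -2/5865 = -0.00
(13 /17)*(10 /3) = 130 /51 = 2.55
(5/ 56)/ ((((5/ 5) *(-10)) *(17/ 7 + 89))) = -1/ 10240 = -0.00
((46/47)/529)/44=1/23782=0.00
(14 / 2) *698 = 4886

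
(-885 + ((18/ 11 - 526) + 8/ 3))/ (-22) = 46421/ 726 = 63.94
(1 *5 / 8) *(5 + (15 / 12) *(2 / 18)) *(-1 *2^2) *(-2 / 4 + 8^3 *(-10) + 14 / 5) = 3155915 / 48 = 65748.23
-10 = -10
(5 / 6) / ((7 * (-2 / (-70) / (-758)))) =-9475 / 3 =-3158.33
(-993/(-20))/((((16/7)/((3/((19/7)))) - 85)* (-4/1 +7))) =-48657/243820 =-0.20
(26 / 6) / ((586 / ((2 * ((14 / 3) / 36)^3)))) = 4459 / 138410856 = 0.00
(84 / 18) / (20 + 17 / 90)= 420 / 1817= 0.23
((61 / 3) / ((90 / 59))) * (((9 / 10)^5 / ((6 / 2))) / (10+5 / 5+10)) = 0.12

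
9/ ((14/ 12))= 54/ 7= 7.71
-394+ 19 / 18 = -7073 / 18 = -392.94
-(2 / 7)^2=-4 / 49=-0.08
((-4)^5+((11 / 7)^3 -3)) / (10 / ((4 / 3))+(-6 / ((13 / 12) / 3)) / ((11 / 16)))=100365980 / 1635081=61.38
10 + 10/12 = 65/6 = 10.83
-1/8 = -0.12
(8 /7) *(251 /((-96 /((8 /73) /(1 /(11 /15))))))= -5522 /22995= -0.24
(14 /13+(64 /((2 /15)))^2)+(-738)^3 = -5222319322 /13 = -401716870.92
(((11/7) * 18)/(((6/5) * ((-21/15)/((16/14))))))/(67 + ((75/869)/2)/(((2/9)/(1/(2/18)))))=-22941600/81965681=-0.28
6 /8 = 3 /4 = 0.75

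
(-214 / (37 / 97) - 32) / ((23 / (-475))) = 453150 / 37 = 12247.30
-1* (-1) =1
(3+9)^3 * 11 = 19008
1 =1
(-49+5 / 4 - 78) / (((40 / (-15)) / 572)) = 26973.38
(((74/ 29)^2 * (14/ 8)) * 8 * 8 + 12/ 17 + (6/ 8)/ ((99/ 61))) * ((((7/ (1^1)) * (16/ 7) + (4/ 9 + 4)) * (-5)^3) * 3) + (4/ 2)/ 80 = -317049568054597/ 56616120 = -5599987.57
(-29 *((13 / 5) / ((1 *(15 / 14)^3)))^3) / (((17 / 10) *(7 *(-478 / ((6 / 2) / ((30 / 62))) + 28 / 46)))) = 33520607006536832 / 111379061865234375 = 0.30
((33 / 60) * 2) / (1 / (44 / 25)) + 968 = 121242 / 125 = 969.94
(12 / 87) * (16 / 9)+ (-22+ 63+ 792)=833.25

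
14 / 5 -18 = -76 / 5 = -15.20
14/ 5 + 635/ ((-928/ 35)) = -98133/ 4640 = -21.15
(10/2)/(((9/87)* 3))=145/9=16.11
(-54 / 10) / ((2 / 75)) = -405 / 2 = -202.50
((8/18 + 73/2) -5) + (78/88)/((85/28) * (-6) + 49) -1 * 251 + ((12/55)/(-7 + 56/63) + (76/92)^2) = -1355544520228/6207272775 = -218.38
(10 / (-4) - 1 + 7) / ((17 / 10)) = 35 / 17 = 2.06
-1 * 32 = -32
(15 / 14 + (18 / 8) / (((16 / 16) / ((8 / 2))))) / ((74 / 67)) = 9447 / 1036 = 9.12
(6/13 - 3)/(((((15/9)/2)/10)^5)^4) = -126514079750766679031808/13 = -9731852288520513771677.54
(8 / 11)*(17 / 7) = 136 / 77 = 1.77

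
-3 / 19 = -0.16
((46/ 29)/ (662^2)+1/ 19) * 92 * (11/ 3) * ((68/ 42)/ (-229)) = -36443663300/ 290310245799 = -0.13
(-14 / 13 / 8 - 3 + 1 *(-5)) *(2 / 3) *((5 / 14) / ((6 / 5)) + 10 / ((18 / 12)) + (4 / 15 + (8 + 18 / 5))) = -371723 / 3640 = -102.12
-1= -1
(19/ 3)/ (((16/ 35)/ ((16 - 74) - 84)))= -47215/ 24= -1967.29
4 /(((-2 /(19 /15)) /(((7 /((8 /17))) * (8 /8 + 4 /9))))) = -54.43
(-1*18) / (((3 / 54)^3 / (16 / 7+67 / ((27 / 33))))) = -8836313.14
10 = 10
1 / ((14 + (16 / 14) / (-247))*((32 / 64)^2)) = 3458 / 12099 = 0.29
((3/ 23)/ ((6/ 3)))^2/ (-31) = -9/ 65596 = -0.00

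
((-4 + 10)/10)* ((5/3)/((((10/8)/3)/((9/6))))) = 18/5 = 3.60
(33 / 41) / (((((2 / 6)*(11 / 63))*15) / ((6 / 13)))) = 1134 / 2665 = 0.43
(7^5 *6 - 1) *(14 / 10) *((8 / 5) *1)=5647096 / 25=225883.84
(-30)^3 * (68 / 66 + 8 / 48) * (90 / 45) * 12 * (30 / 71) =-255960000 / 781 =-327733.67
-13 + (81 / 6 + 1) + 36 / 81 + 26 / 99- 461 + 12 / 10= -457.59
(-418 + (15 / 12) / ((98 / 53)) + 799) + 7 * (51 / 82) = 6204269 / 16072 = 386.03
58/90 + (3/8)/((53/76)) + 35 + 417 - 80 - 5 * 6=1636979/4770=343.18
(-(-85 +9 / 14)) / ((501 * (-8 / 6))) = -1181 / 9352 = -0.13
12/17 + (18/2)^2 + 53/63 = 88408/1071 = 82.55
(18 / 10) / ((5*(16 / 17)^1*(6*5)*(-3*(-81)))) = 17 / 324000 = 0.00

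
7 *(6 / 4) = 21 / 2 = 10.50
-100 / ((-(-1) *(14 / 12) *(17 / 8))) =-4800 / 119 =-40.34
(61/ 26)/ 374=61/ 9724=0.01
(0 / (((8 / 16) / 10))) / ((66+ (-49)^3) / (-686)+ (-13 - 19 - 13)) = 0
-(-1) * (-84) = -84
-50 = -50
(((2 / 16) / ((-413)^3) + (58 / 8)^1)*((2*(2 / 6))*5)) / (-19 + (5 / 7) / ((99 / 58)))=-674158621125 / 518354415068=-1.30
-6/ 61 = -0.10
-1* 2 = -2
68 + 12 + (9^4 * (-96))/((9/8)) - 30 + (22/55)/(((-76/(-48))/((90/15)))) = -53182946/95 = -559820.48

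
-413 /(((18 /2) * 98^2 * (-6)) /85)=5015 /74088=0.07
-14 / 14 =-1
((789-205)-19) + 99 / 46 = 26089 / 46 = 567.15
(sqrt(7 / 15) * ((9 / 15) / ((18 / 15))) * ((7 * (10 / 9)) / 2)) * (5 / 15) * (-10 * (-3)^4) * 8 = -280 * sqrt(105) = -2869.15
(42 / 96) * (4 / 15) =7 / 60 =0.12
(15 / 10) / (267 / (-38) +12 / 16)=-38 / 159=-0.24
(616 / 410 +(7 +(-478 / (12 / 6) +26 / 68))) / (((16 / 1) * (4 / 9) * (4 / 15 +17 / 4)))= -43305381 / 6044384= -7.16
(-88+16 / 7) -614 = -4898 / 7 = -699.71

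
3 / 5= 0.60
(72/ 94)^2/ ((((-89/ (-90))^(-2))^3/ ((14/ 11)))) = 3478869036727/ 4982054343750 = 0.70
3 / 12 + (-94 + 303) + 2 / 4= 839 / 4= 209.75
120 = 120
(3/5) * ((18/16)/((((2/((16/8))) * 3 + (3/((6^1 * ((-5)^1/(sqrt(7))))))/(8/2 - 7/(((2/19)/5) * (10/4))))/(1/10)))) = 1347921/59907572 - 3483 * sqrt(7)/599075720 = 0.02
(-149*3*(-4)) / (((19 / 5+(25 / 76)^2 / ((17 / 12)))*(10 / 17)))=373080504 / 475787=784.13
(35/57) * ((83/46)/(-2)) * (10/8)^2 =-72625/83904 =-0.87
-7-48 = -55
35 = 35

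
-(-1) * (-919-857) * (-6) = 10656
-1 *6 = -6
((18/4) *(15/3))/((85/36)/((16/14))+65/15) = 3.52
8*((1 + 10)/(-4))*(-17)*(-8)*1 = -2992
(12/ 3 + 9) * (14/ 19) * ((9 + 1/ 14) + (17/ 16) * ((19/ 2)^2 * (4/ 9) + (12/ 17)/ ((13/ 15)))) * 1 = 688679/ 1368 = 503.42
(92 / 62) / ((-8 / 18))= -207 / 62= -3.34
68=68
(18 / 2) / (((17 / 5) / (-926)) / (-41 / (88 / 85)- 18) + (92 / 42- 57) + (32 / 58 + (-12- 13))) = -64318082535 / 566411733448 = -0.11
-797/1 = -797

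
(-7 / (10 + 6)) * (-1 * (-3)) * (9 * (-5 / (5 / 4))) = 189 / 4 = 47.25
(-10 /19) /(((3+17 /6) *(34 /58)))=-0.15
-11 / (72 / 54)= -33 / 4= -8.25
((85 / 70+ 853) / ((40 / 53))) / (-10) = -633827 / 5600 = -113.18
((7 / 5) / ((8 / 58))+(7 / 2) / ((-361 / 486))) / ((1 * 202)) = 0.03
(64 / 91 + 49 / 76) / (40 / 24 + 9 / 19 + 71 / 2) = 27969 / 780962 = 0.04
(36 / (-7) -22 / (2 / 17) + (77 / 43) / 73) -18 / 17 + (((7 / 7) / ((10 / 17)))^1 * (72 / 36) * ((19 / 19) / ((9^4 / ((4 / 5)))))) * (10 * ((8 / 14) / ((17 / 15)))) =-157811306966 / 816934167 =-193.18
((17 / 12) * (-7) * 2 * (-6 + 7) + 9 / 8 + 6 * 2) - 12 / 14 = -1271 / 168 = -7.57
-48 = -48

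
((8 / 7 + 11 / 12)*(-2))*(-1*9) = 519 / 14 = 37.07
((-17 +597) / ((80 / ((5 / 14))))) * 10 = 725 / 28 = 25.89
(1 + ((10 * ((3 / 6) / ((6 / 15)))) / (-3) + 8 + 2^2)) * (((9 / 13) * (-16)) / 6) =-212 / 13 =-16.31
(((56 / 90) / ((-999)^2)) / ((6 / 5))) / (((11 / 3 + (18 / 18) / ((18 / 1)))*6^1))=14 / 601794603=0.00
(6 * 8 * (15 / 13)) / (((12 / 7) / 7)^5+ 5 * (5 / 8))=1627057434240 / 91830334453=17.72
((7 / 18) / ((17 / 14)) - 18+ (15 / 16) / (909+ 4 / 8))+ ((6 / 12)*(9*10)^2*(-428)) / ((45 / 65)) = -327919993745 / 130968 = -2503817.68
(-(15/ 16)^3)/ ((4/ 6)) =-10125/ 8192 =-1.24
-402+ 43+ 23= -336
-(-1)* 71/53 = 71/53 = 1.34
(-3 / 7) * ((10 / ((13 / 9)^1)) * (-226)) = 61020 / 91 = 670.55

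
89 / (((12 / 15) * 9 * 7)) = 445 / 252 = 1.77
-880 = -880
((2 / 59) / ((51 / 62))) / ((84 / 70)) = 310 / 9027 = 0.03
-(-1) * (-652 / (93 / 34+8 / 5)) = -110840 / 737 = -150.39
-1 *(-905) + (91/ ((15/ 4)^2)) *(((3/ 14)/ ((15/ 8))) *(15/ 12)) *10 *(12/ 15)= 205289/ 225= 912.40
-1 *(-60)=60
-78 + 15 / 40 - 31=-869 / 8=-108.62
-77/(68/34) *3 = -231/2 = -115.50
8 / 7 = 1.14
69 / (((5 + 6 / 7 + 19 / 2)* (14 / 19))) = 1311 / 215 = 6.10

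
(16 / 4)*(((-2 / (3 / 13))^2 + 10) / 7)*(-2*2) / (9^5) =-12256 / 3720087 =-0.00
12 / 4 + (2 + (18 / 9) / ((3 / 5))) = 25 / 3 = 8.33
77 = 77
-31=-31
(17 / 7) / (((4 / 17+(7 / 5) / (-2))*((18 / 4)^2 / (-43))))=497080 / 44793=11.10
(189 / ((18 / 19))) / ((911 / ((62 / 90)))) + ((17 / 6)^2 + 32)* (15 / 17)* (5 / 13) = 13.73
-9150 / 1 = -9150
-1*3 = -3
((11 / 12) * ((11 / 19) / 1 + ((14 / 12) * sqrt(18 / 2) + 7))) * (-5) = -23155 / 456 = -50.78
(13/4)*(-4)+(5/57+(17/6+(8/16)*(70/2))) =141/19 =7.42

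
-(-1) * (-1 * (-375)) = 375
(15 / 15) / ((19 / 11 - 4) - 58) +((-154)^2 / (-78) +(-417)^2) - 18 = 38358292 / 221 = 173566.93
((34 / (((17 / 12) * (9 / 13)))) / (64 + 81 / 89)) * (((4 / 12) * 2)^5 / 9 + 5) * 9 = 101510552 / 4211433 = 24.10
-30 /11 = -2.73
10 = 10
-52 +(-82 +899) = 765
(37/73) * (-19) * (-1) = 703/73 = 9.63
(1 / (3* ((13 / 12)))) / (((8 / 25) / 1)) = 25 / 26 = 0.96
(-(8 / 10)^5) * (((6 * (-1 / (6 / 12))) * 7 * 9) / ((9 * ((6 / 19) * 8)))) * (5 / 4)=13.62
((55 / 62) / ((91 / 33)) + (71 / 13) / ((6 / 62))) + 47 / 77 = 10681115 / 186186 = 57.37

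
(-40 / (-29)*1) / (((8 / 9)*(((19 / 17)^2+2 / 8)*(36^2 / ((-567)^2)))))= 51616845 / 201028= 256.76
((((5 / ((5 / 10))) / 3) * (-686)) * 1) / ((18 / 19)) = -65170 / 27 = -2413.70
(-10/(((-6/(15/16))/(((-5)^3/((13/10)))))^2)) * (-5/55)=48828125/237952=205.20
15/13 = 1.15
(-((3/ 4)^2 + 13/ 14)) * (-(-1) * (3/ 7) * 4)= -501/ 196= -2.56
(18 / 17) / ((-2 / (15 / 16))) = -0.50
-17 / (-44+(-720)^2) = -17 / 518356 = -0.00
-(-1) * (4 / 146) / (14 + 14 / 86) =86 / 44457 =0.00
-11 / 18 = -0.61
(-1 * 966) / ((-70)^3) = 69 / 24500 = 0.00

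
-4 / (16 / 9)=-9 / 4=-2.25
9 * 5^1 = 45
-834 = -834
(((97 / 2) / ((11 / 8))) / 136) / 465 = 97 / 173910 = 0.00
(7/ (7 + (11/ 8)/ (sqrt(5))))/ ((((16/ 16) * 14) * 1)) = 1120/ 15559 -44 * sqrt(5)/ 15559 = 0.07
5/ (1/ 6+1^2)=30/ 7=4.29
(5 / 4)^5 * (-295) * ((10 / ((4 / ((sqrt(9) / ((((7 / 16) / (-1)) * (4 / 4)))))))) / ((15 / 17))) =15671875 / 896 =17490.93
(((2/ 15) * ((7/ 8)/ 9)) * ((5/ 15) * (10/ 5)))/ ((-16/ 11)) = -77/ 12960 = -0.01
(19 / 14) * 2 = 2.71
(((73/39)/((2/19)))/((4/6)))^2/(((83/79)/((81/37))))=12310197831/8303984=1482.44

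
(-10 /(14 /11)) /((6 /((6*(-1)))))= 55 /7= 7.86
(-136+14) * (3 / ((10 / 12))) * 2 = -4392 / 5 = -878.40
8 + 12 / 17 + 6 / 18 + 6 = 767 / 51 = 15.04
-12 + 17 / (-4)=-65 / 4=-16.25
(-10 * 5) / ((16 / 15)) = -375 / 8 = -46.88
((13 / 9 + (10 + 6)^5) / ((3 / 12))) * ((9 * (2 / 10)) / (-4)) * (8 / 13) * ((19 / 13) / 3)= -1434453944 / 2535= -565859.54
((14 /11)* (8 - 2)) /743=84 /8173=0.01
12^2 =144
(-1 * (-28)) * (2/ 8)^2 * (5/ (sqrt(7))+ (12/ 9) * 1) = 7/ 3+ 5 * sqrt(7)/ 4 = 5.64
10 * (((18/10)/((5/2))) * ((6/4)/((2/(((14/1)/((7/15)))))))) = 162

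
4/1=4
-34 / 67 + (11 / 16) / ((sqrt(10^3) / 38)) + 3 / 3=33 / 67 + 209 * sqrt(10) / 800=1.32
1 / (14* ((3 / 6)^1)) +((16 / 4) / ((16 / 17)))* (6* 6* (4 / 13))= 4297 / 91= 47.22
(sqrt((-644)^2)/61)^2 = 414736/3721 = 111.46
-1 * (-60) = 60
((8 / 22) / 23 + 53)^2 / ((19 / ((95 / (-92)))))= -899542845 / 5888828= -152.75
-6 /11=-0.55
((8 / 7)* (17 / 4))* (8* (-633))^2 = 871899264 / 7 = 124557037.71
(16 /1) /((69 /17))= 272 /69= 3.94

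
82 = 82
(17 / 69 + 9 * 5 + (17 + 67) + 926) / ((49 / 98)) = 145624 / 69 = 2110.49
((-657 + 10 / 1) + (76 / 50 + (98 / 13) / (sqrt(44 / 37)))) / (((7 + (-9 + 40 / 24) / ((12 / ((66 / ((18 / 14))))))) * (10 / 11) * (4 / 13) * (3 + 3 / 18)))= 186914871 / 6251000 - 567 * sqrt(407) / 35720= 29.58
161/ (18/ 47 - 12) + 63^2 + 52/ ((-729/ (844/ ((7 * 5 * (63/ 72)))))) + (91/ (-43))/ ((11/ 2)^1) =3952.79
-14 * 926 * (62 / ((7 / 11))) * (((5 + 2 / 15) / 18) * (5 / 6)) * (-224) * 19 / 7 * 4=59131604224 / 81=730019805.23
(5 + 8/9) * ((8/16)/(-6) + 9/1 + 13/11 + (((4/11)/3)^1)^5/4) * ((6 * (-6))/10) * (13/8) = -1089194431013/3130831440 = -347.89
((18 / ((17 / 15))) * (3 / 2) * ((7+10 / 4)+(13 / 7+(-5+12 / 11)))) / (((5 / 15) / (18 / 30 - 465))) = -323595081 / 1309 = -247207.85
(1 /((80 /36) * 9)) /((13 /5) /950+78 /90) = 1425 /24778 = 0.06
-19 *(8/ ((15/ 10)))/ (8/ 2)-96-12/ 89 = -32432/ 267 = -121.47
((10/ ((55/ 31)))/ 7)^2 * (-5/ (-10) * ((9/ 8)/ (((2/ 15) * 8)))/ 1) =129735/ 379456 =0.34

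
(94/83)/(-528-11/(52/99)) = -0.00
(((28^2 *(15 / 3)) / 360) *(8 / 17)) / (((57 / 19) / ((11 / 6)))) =4312 / 1377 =3.13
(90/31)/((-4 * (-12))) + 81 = 20103/248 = 81.06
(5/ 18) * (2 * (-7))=-35/ 9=-3.89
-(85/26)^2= -7225/676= -10.69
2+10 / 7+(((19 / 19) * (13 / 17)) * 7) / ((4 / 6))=2727 / 238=11.46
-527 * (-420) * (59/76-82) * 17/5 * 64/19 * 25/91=-265458753600/4693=-56564831.37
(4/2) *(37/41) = 74/41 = 1.80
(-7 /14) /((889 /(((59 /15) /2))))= -59 /53340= -0.00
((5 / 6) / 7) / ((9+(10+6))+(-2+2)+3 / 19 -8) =95 / 13692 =0.01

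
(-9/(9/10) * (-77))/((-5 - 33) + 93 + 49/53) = 20405/1482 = 13.77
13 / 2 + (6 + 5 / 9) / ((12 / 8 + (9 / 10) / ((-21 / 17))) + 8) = 40049 / 5526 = 7.25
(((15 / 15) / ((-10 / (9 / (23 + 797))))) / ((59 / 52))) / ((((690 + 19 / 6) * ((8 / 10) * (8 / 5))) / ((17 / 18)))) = -663 / 643879744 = -0.00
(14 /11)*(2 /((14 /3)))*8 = 48 /11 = 4.36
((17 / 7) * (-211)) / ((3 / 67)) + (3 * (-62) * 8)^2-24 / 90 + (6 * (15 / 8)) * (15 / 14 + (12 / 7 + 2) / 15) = 1850280041 / 840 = 2202714.33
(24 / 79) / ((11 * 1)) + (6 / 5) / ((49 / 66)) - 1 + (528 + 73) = 128093004 / 212905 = 601.64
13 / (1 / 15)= 195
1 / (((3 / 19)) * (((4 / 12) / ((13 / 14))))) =247 / 14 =17.64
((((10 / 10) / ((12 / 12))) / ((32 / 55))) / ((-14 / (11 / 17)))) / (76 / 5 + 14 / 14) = -3025 / 616896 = -0.00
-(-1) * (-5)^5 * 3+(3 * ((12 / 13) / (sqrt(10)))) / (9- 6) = -9375+6 * sqrt(10) / 65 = -9374.71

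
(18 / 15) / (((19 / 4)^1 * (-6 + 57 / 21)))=-168 / 2185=-0.08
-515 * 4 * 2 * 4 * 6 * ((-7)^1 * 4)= 2768640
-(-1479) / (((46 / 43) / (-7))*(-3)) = 148393 / 46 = 3225.93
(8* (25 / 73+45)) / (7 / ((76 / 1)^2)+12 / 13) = 392.45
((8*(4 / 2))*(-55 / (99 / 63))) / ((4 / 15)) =-2100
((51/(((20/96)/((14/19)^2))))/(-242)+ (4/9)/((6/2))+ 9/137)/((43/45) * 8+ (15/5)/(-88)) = -2167552744/49186025097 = -0.04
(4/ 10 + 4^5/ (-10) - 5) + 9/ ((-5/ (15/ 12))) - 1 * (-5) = -417/ 4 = -104.25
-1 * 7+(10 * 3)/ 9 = -11/ 3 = -3.67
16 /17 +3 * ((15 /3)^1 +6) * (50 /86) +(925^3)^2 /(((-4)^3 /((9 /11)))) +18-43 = -4121072764846438054523 /514624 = -8007929604617037.01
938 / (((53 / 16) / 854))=12816832 / 53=241827.02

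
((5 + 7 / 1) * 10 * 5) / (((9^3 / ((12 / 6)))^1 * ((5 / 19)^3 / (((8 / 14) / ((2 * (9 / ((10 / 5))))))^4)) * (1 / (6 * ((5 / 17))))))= 56188928 / 21691827297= 0.00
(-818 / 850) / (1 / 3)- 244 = -104927 / 425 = -246.89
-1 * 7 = -7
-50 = -50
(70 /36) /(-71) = -0.03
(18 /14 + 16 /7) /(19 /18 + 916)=450 /115549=0.00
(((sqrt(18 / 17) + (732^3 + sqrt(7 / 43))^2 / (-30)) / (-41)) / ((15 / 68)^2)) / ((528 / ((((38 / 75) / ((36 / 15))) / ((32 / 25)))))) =-323 * sqrt(34) / 11689920 + 1246352671 * sqrt(301) / 13090275 + 36323390998292971955749 / 45239990400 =802904482336.57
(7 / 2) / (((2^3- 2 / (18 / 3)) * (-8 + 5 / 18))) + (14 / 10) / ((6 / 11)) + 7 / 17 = 4759853 / 1630470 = 2.92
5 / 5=1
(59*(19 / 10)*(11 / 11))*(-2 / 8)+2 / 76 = -21279 / 760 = -28.00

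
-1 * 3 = -3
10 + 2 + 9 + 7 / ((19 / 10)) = 469 / 19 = 24.68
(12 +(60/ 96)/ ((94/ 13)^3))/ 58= 79747049/ 385390976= 0.21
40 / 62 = 0.65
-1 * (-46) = 46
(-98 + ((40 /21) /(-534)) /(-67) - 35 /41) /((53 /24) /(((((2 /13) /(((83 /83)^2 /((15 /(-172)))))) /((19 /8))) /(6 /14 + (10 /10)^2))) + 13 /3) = 0.18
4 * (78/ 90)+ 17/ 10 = 31/ 6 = 5.17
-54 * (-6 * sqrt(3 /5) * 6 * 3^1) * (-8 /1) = -46656 * sqrt(15) /5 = -36139.58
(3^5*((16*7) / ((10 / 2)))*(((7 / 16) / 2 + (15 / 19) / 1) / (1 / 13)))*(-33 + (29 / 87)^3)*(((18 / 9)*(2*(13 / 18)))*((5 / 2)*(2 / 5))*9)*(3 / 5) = -3485210274 / 95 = -36686423.94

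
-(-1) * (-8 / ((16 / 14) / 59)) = -413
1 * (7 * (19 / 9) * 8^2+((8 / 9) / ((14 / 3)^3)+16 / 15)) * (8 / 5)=116917432 / 77175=1514.97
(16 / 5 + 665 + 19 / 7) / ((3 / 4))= 93928 / 105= 894.55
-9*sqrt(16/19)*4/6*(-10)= 240*sqrt(19)/19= 55.06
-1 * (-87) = 87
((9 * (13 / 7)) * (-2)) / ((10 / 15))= -351 / 7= -50.14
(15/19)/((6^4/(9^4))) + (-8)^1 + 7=911/304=3.00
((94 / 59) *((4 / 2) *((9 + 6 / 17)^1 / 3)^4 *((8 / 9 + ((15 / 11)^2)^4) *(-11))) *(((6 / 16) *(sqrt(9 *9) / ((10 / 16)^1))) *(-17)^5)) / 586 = 556518899.00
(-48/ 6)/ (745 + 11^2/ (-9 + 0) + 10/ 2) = -72/ 6629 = -0.01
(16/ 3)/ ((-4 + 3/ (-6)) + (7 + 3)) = 32/ 33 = 0.97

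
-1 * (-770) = 770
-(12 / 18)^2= -4 / 9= -0.44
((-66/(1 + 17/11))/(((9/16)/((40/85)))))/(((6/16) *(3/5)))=-309760/3213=-96.41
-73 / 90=-0.81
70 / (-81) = -0.86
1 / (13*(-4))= -1 / 52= -0.02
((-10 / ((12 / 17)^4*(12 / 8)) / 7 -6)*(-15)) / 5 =1070789 / 36288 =29.51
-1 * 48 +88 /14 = -292 /7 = -41.71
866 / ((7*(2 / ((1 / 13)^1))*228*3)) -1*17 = -1057715 / 62244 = -16.99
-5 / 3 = -1.67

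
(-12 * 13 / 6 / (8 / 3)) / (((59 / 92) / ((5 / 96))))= -1495 / 1888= -0.79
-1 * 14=-14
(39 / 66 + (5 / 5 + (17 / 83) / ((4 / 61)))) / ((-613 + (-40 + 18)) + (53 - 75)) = -1913 / 266596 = -0.01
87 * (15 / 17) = 1305 / 17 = 76.76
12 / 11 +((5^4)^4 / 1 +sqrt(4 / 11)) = 2 * sqrt(11) / 11 +1678466796887 / 11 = 152587890626.69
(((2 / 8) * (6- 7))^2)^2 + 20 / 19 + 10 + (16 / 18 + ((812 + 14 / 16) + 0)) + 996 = 1820.82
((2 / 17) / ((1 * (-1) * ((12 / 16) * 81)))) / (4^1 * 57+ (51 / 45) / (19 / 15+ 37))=-4592 / 540702459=-0.00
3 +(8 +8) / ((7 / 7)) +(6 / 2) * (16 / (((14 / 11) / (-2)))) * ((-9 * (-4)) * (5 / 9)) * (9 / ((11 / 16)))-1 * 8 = -138163 / 7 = -19737.57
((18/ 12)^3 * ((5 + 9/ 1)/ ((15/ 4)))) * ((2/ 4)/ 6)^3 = 7/ 960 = 0.01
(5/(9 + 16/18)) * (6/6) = 45/89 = 0.51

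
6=6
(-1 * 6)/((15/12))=-24/5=-4.80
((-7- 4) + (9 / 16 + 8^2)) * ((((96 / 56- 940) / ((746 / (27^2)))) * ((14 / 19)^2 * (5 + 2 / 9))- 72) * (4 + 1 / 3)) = -167001863145 / 269306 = -620119.36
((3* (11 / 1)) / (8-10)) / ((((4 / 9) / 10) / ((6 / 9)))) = -495 / 2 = -247.50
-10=-10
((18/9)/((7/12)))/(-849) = -8/1981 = -0.00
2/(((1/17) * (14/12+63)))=204/385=0.53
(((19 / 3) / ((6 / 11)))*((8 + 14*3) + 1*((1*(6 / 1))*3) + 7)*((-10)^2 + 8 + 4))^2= 85614760000 / 9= 9512751111.11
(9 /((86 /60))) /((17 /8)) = 2160 /731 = 2.95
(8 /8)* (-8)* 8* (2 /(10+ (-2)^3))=-64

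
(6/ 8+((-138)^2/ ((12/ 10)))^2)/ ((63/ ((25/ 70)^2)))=171331225/ 336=509914.36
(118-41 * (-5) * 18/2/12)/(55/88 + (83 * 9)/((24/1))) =1087/127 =8.56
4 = 4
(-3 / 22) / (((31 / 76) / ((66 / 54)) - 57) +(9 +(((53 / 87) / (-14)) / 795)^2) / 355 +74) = -1688574832875 / 214955492776867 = -0.01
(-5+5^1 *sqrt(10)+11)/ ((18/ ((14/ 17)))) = 1.00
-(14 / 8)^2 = -49 / 16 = -3.06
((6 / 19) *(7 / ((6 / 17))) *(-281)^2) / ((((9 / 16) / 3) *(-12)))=-37585436 / 171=-219797.87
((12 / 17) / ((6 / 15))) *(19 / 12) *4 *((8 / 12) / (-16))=-95 / 204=-0.47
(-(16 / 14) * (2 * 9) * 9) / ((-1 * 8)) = 23.14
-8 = -8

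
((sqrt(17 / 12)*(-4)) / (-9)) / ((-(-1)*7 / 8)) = 16*sqrt(51) / 189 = 0.60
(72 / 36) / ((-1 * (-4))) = 1 / 2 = 0.50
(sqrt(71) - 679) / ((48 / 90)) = -10185 / 8 + 15 * sqrt(71) / 8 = -1257.33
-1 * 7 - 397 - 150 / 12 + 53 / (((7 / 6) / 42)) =2983 / 2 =1491.50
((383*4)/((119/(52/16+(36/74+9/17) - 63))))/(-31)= 24.39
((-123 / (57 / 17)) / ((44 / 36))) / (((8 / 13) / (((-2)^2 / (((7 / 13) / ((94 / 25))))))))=-49826439 / 36575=-1362.31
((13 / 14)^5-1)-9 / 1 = -5006947 / 537824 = -9.31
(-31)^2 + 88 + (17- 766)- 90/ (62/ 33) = 7815/ 31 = 252.10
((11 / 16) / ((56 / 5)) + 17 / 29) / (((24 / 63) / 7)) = 353367 / 29696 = 11.90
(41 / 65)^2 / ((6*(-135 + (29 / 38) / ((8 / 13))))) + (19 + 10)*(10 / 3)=16607361746 / 171801175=96.67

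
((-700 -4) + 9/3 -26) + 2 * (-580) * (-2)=1593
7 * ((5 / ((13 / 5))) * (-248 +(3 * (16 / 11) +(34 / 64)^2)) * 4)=-36899975 / 2816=-13103.68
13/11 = 1.18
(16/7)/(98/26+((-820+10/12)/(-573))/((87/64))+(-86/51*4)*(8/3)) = -528819408/3046072841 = -0.17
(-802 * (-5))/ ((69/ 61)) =244610/ 69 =3545.07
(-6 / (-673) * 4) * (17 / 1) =408 / 673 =0.61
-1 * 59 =-59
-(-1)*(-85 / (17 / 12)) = -60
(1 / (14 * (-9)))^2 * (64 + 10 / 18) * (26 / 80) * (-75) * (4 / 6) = -0.07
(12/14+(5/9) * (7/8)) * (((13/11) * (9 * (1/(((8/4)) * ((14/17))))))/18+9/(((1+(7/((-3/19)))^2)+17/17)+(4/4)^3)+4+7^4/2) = 1618.44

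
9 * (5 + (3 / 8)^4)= 45.18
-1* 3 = -3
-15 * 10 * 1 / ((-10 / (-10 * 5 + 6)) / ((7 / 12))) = -385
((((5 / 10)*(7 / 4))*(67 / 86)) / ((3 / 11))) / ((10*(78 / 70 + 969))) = 36113 / 140162112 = 0.00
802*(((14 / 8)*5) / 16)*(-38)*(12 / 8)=-799995 / 32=-24999.84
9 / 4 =2.25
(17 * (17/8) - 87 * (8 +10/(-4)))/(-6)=3539/48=73.73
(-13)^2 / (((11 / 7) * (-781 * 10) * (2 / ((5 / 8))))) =-1183 / 274912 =-0.00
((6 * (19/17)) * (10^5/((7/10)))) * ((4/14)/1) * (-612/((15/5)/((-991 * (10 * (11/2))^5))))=1364593175550000000000/49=27848840317346938775.51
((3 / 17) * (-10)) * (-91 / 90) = 91 / 51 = 1.78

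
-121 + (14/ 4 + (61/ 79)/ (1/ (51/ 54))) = -83024/ 711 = -116.77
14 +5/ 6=89/ 6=14.83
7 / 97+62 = 62.07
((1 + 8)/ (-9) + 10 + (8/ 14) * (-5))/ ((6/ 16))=344/ 21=16.38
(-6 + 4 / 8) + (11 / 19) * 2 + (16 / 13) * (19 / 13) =-16333 / 6422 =-2.54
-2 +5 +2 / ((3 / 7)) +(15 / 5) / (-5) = 106 / 15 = 7.07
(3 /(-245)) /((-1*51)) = 1 /4165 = 0.00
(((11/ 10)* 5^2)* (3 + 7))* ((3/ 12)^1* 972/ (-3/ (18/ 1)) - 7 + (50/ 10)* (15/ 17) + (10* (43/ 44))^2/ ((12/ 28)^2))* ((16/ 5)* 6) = -2786162200/ 561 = -4966421.03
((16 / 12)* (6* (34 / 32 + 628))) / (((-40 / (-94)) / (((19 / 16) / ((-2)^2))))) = 1797609 / 512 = 3510.96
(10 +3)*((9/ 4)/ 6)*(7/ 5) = 273/ 40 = 6.82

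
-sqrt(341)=-18.47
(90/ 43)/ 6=15/ 43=0.35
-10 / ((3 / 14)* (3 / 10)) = -1400 / 9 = -155.56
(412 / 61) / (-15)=-412 / 915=-0.45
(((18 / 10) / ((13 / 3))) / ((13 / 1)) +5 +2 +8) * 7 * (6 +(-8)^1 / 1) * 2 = -355656 / 845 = -420.89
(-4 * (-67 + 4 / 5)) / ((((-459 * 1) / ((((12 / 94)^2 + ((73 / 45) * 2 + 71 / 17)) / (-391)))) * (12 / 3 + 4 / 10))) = 8320037846 / 3336101681715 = 0.00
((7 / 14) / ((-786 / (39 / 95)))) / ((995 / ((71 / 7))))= -923 / 346717700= -0.00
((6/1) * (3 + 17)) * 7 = 840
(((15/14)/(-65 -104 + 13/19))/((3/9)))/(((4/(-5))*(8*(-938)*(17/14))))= -1425/543949952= -0.00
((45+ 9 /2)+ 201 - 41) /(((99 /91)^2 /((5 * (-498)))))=-440753.50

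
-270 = -270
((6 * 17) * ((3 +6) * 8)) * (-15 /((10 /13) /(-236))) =33797088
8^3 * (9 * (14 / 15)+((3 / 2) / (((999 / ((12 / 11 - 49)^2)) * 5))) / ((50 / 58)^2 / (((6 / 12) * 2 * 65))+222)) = 2103894853828864 / 489006122715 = 4302.39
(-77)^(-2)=1 /5929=0.00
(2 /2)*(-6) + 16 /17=-86 /17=-5.06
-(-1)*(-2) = -2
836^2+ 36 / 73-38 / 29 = 1479561102 / 2117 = 698895.18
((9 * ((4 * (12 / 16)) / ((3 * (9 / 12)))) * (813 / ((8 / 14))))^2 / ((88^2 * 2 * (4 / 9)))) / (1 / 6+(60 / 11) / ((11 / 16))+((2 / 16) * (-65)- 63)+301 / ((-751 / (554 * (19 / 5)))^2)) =110969422904247075 / 6033100083374656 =18.39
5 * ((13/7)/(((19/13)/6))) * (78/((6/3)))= 197730/133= 1486.69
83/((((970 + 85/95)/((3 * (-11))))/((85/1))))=-134045/559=-239.79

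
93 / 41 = 2.27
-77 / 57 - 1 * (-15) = 778 / 57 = 13.65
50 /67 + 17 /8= 2.87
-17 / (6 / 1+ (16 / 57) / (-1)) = -969 / 326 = -2.97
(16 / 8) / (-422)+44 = 9283 / 211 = 44.00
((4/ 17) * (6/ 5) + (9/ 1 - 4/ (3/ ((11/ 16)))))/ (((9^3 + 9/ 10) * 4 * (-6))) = -8533/ 17867952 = -0.00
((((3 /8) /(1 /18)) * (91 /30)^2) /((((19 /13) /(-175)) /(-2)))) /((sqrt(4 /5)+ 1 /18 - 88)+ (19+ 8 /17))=-36237070409085 /166802254076 - 52921030617 * sqrt(5) /41700563519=-220.08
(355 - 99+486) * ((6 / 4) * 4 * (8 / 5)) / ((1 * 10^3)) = 4452 / 625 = 7.12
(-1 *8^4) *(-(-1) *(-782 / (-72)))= -400384 / 9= -44487.11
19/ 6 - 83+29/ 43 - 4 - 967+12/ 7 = -1893491/ 1806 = -1048.44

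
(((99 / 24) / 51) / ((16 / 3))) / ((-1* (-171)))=11 / 124032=0.00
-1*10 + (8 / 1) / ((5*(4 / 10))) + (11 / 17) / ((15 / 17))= -79 / 15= -5.27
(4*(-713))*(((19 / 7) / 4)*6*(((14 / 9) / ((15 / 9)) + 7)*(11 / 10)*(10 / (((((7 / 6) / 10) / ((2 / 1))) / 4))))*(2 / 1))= -972782976 / 7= -138968996.57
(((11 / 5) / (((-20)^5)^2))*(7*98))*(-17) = -64141 / 25600000000000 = -0.00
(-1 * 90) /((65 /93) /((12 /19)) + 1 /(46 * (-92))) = -106265520 /1306351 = -81.35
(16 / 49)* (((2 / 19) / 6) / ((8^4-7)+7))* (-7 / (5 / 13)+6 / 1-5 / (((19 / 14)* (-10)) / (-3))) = -0.00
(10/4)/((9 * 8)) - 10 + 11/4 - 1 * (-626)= 89105/144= 618.78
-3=-3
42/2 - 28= -7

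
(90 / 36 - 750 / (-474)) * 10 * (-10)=-32250 / 79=-408.23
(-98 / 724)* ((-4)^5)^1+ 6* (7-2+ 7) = 38120 / 181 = 210.61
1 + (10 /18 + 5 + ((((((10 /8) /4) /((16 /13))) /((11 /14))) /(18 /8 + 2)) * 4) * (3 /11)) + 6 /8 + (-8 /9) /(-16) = 1102495 /148104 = 7.44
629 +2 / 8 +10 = 2557 / 4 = 639.25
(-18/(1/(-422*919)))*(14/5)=97730136/5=19546027.20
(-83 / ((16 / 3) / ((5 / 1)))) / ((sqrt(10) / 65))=-16185*sqrt(10) / 32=-1599.42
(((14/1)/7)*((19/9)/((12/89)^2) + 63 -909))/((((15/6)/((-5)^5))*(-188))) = -591198125/60912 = -9705.77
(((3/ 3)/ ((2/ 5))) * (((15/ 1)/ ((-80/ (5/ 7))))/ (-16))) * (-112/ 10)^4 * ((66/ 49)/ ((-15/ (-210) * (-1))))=-155232/ 25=-6209.28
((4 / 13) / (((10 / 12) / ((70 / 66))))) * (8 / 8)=56 / 143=0.39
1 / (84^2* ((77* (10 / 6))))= 1 / 905520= 0.00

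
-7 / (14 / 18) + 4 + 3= -2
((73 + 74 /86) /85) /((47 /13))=41288 /171785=0.24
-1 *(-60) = 60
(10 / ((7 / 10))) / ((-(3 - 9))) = 50 / 21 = 2.38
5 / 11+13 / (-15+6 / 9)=-214 / 473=-0.45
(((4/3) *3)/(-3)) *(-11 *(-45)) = -660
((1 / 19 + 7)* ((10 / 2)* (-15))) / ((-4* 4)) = 5025 / 152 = 33.06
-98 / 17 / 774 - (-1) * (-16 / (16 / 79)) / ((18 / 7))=-404341 / 13158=-30.73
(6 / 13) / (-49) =-6 / 637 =-0.01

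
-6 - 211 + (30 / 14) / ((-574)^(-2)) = 705803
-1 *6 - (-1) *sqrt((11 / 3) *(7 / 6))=-3.93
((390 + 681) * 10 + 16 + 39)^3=1247504447125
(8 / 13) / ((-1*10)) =-4 / 65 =-0.06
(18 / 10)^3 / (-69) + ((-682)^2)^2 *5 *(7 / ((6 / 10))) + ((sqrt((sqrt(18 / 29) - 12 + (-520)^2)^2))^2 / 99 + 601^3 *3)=12621242628160.38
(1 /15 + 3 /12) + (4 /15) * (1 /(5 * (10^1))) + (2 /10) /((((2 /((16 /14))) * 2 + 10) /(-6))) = 1049 /4500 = 0.23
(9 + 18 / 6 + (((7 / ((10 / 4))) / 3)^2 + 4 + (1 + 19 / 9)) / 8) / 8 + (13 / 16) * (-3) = -1463 / 1800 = -0.81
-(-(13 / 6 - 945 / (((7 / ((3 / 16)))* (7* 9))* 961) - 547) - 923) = 122108369 / 322896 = 378.17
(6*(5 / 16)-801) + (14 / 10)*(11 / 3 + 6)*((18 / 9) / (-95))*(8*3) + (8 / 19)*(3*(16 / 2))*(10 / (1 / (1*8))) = 9341 / 3800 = 2.46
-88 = -88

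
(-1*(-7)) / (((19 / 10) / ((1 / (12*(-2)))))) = -35 / 228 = -0.15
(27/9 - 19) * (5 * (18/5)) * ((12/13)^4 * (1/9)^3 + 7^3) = -98784.29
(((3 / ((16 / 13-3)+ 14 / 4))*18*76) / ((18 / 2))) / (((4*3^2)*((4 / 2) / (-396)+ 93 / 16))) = 173888 / 137985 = 1.26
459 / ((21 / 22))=3366 / 7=480.86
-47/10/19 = -47/190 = -0.25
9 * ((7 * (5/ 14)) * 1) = 45/ 2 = 22.50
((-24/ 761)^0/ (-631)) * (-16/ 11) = 16/ 6941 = 0.00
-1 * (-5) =5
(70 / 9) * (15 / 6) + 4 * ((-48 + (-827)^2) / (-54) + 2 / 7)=-9570443 / 189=-50637.26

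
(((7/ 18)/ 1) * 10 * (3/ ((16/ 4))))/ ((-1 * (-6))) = 35/ 72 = 0.49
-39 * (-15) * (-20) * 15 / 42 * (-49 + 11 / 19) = 26910000 / 133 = 202330.83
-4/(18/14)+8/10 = -104/45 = -2.31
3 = 3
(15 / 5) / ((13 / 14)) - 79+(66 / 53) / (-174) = -1514088 / 19981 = -75.78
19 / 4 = 4.75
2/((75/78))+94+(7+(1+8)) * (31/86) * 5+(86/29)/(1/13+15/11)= 407722457/3211025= 126.98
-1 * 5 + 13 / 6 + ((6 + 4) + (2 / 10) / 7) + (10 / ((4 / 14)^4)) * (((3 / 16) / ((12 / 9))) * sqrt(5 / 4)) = 1511 / 210 + 108045 * sqrt(5) / 1024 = 243.13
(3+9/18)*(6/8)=21/8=2.62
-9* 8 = -72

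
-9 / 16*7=-63 / 16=-3.94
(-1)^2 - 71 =-70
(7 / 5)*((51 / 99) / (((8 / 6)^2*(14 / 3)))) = 153 / 1760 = 0.09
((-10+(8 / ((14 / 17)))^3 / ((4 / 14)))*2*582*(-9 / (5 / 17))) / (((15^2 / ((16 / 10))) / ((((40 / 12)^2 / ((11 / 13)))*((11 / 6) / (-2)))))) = 11945725376 / 1225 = 9751612.55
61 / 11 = 5.55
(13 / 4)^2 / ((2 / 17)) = 2873 / 32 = 89.78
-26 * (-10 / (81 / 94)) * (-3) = -905.19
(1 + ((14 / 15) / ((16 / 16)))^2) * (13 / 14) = 1.74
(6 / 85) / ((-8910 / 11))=-1 / 11475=-0.00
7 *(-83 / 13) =-581 / 13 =-44.69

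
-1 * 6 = -6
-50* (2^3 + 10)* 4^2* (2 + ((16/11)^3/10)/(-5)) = -37153152/1331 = -27913.71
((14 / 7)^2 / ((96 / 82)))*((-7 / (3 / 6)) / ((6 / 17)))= -4879 / 36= -135.53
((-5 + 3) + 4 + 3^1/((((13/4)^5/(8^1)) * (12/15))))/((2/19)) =7346407/371293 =19.79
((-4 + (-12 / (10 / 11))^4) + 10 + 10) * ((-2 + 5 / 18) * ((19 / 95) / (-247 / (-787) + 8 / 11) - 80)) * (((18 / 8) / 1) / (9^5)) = 264582750049636 / 1663151990625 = 159.09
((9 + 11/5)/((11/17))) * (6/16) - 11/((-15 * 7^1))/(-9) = 67352/10395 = 6.48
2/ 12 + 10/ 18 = 13/ 18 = 0.72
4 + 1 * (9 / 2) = 17 / 2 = 8.50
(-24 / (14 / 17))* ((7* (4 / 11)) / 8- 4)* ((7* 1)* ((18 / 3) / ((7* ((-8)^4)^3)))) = 12393 / 1322849927168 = 0.00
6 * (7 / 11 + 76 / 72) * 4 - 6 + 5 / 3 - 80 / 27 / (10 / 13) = 9629 / 297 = 32.42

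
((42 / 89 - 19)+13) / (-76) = 123 / 1691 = 0.07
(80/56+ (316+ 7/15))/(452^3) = 33379/9696267840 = 0.00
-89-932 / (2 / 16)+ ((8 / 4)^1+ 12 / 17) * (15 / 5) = -128127 / 17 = -7536.88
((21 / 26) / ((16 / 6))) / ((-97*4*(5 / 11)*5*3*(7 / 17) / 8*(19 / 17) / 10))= -9537 / 479180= -0.02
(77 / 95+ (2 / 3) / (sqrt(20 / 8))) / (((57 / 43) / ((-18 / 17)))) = -19866 / 30685-172 * sqrt(10) / 1615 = -0.98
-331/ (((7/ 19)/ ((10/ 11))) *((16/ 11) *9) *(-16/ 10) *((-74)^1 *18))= -157225/ 5370624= -0.03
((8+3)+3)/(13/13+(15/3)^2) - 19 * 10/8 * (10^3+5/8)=-9885951/416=-23764.31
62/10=31/5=6.20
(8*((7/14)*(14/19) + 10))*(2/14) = 11.85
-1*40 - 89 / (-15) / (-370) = -222089 / 5550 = -40.02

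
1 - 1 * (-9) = 10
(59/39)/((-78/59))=-3481/3042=-1.14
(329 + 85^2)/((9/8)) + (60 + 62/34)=345601/51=6776.49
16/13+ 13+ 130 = 144.23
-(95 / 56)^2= -9025 / 3136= -2.88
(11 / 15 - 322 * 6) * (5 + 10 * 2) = -48281.67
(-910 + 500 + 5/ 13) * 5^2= -133125/ 13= -10240.38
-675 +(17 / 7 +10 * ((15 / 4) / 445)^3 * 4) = -26551951471 / 39478264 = -672.57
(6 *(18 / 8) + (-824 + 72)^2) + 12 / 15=5655183 / 10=565518.30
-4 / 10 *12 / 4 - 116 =-586 / 5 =-117.20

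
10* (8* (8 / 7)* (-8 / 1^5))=-5120 / 7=-731.43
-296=-296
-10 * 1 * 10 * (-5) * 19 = 9500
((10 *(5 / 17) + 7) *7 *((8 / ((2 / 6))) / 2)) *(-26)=-369096 / 17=-21711.53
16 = 16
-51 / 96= -17 / 32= -0.53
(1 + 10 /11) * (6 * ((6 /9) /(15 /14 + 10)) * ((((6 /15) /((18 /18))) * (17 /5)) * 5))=39984 /8525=4.69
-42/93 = -14/31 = -0.45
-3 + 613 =610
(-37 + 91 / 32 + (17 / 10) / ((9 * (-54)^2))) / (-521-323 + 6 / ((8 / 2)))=0.04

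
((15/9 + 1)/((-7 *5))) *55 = -88/21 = -4.19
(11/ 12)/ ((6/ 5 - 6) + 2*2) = -55/ 48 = -1.15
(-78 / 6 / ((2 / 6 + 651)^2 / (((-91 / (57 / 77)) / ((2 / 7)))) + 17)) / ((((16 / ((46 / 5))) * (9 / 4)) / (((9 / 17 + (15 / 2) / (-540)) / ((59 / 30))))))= 9254025781 / 10297056220344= 0.00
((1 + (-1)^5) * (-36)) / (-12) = 0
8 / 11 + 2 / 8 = 43 / 44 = 0.98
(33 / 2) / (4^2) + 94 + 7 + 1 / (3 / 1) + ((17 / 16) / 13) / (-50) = 798431 / 7800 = 102.36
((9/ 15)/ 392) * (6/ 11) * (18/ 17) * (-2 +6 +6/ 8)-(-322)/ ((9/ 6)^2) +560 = 2319352411/ 3298680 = 703.12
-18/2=-9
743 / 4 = 185.75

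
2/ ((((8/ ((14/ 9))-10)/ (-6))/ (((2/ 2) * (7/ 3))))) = 98/ 17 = 5.76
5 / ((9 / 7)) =35 / 9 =3.89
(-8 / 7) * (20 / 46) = -80 / 161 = -0.50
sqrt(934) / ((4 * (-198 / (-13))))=13 * sqrt(934) / 792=0.50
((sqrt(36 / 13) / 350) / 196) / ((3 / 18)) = 9 * sqrt(13) / 222950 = 0.00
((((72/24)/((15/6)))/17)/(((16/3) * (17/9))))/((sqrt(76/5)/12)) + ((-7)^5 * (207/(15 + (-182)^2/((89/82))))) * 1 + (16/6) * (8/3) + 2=-2563883003/24457527 + 243 * sqrt(95)/109820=-104.81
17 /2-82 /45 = 601 /90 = 6.68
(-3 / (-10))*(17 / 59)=51 / 590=0.09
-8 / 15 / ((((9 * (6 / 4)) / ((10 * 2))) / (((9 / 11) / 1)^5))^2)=-4081466880 / 25937424601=-0.16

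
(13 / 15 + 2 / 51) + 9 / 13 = 1766 / 1105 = 1.60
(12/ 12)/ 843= 1/ 843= 0.00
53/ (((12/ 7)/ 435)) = 53795/ 4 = 13448.75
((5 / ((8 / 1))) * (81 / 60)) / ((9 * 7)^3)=1 / 296352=0.00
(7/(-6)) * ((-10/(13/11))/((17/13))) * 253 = 97405/51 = 1909.90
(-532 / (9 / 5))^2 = 87353.09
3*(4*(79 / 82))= 474 / 41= 11.56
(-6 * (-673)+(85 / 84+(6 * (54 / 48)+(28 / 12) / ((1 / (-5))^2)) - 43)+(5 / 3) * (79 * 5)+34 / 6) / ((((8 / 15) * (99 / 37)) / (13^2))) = 3102332155 / 5544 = 559583.72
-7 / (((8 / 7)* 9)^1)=-49 / 72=-0.68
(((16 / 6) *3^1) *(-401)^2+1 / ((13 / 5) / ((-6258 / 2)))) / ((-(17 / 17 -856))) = 16707659 / 11115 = 1503.16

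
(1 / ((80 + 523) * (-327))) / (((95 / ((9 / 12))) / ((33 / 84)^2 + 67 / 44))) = -1607 / 23932807360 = -0.00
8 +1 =9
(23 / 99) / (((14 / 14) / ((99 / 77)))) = 23 / 77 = 0.30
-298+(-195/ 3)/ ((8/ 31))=-4399/ 8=-549.88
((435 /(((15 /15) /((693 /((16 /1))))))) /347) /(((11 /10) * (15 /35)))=319725 /2776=115.17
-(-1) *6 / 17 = 6 / 17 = 0.35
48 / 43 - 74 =-3134 / 43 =-72.88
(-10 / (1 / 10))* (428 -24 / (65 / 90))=-513200 / 13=-39476.92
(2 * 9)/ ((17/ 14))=252/ 17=14.82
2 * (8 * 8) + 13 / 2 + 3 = 275 / 2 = 137.50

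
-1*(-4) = 4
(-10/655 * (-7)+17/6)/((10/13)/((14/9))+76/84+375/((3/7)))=210301/62685334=0.00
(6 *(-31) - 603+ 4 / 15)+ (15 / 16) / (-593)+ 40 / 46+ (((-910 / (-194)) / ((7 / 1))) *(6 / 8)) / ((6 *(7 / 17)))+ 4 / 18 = -5250517474493 / 6667834320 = -787.44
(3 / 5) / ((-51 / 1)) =-1 / 85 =-0.01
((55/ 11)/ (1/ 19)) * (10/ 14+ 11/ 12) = 13015/ 84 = 154.94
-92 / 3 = -30.67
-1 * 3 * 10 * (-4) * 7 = 840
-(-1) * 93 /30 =31 /10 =3.10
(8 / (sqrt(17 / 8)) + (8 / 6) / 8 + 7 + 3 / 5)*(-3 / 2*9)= -178.94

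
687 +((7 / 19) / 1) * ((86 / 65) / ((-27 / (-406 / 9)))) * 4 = 207149783 / 300105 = 690.26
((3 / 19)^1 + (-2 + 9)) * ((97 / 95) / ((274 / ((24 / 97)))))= 1632 / 247285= 0.01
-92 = -92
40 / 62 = 20 / 31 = 0.65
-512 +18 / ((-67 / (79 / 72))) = -137295 / 268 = -512.29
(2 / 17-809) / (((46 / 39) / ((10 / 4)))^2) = -3633.95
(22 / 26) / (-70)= -11 / 910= -0.01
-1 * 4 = -4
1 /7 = 0.14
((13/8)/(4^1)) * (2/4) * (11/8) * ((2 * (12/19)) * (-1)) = -429/1216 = -0.35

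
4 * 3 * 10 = 120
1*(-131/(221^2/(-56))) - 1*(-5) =251541/48841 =5.15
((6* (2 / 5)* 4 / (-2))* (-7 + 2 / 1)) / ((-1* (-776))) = 3 / 97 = 0.03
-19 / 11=-1.73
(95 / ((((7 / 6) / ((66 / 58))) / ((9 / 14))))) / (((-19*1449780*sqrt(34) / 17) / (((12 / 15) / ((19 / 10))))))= -297*sqrt(34) / 652376837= -0.00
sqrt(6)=2.45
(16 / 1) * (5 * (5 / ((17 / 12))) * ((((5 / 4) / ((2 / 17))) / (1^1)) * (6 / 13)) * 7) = 126000 / 13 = 9692.31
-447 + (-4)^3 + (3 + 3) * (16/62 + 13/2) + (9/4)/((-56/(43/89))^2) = -1449080658145/3080191744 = -470.45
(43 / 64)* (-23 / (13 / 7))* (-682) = 2360743 / 416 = 5674.86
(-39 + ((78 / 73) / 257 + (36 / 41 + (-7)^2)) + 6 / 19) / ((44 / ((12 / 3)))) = 163656682 / 160763009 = 1.02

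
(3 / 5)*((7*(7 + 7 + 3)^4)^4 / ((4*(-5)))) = -350506565080428453668643 / 100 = -3505065650804284536686.43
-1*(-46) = 46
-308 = -308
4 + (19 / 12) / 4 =4.40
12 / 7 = 1.71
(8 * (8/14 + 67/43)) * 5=25640/301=85.18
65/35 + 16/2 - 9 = 6/7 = 0.86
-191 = -191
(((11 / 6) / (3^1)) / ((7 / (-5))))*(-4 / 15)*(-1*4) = -88 / 189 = -0.47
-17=-17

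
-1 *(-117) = 117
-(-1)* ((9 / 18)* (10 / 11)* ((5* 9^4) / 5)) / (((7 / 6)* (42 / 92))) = 3018060 / 539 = 5599.37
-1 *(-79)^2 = -6241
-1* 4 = -4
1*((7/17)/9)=7/153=0.05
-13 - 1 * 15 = -28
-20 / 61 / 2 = -10 / 61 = -0.16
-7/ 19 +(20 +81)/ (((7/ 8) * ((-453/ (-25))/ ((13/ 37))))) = 1.87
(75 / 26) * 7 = 525 / 26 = 20.19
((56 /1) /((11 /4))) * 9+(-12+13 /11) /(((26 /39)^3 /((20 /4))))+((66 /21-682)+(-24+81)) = -382623 /616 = -621.14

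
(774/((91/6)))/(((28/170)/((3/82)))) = 296055/26117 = 11.34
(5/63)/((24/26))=65/756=0.09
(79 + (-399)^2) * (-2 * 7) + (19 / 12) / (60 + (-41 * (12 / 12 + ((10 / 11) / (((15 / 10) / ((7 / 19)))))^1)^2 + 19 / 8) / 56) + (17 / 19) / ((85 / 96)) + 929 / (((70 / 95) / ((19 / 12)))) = -2227922.72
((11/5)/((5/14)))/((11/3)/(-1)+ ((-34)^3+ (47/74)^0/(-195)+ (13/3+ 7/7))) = -1001/6386630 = -0.00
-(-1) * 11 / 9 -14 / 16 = 25 / 72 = 0.35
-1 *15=-15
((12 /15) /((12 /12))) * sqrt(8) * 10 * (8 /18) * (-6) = -60.34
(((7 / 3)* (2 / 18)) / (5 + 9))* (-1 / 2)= -1 / 108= -0.01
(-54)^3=-157464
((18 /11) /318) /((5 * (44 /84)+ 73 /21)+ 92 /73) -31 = -31.00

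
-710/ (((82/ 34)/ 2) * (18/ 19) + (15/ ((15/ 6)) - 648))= 229330/ 206997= 1.11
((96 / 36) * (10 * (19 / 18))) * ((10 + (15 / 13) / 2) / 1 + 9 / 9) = 114380 / 351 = 325.87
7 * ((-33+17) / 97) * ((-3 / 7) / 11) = 48 / 1067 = 0.04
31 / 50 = 0.62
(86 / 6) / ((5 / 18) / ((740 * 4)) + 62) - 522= -344718570 / 660673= -521.77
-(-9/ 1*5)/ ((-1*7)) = -45/ 7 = -6.43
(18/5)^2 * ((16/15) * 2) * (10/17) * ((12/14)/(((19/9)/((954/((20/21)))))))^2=10318356419328/3835625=2690136.92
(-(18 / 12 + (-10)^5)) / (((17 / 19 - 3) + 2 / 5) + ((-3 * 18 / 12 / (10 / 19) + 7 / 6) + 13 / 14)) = -797988030 / 65117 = -12254.68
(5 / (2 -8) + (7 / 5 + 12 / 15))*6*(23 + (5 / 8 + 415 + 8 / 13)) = 1872921 / 520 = 3601.77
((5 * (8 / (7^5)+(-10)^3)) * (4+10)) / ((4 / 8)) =-336139840 / 2401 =-139999.93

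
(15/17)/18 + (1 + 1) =209/102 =2.05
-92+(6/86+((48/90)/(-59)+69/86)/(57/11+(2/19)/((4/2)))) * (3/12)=-30622849187/333057360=-91.94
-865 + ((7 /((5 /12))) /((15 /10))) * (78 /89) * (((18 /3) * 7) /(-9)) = -405309 /445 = -910.81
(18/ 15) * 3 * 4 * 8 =576/ 5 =115.20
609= 609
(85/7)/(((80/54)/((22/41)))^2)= 1499553/941360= 1.59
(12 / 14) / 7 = 6 / 49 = 0.12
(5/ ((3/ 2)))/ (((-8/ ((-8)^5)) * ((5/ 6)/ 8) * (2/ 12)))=786432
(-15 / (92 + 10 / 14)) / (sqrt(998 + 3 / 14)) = -0.01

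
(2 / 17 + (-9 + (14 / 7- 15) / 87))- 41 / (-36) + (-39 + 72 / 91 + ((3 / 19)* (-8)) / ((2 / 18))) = -1763544319 / 30686292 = -57.47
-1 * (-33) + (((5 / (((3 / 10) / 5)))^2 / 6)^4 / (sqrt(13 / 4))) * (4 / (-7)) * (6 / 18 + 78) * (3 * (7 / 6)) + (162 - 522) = -896453857421875000000 * sqrt(13) / 20726199 - 327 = -155948051498918.45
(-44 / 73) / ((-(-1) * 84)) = -11 / 1533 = -0.01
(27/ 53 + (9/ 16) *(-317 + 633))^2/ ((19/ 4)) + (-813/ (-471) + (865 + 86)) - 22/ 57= 768421929863/ 100550964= 7642.11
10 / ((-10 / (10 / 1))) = -10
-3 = -3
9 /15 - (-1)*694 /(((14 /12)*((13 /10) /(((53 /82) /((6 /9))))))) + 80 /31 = 258393833 /578305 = 446.81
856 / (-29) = -29.52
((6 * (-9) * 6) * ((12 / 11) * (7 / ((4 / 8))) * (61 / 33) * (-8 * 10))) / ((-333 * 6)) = -1639680 / 4477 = -366.25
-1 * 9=-9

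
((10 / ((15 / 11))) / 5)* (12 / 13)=88 / 65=1.35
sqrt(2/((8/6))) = sqrt(6)/2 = 1.22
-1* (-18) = 18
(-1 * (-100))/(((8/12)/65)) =9750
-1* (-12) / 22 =6 / 11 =0.55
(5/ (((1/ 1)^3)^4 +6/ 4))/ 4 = 1/ 2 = 0.50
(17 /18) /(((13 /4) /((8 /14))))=136 /819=0.17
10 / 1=10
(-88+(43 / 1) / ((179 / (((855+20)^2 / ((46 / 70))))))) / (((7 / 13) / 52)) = 778686650404 / 28819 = 27019905.28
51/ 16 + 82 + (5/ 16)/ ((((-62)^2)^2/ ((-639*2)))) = 10070069789/ 118210688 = 85.19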